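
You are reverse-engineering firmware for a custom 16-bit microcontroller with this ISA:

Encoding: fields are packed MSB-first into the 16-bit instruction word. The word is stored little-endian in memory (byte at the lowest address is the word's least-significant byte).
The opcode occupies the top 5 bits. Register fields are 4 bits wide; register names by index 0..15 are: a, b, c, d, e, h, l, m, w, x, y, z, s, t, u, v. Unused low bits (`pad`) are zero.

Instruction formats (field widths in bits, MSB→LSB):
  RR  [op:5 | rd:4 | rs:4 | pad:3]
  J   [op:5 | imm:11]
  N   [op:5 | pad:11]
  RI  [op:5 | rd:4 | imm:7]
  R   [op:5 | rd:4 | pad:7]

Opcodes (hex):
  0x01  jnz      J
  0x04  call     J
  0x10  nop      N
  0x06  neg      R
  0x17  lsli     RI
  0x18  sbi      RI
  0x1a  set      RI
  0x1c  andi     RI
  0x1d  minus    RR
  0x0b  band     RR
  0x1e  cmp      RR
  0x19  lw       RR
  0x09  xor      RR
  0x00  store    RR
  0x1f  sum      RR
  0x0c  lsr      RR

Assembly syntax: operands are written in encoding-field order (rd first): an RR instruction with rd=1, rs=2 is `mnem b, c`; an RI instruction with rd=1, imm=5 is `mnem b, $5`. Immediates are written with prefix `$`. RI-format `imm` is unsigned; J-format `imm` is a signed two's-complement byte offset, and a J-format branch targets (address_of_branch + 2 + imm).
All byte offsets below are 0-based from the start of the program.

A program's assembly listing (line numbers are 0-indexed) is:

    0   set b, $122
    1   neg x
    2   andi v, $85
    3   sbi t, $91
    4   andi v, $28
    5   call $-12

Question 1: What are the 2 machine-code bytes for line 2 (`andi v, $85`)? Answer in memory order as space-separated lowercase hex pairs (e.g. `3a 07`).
d5 e7

2. andi fields op=0x1c:5|rd=15:4|imm=85:7 → word e7d5h → d5 e7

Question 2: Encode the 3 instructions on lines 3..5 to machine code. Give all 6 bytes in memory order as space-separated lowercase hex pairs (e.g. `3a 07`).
db c6 9c e7 f4 27

3. sbi fields op=0x18:5|rd=13:4|imm=91:7 → word c6dbh → db c6
4. andi fields op=0x1c:5|rd=15:4|imm=28:7 → word e79ch → 9c e7
5. call fields op=0x4:5|imm=-12:11 → word 27f4h → f4 27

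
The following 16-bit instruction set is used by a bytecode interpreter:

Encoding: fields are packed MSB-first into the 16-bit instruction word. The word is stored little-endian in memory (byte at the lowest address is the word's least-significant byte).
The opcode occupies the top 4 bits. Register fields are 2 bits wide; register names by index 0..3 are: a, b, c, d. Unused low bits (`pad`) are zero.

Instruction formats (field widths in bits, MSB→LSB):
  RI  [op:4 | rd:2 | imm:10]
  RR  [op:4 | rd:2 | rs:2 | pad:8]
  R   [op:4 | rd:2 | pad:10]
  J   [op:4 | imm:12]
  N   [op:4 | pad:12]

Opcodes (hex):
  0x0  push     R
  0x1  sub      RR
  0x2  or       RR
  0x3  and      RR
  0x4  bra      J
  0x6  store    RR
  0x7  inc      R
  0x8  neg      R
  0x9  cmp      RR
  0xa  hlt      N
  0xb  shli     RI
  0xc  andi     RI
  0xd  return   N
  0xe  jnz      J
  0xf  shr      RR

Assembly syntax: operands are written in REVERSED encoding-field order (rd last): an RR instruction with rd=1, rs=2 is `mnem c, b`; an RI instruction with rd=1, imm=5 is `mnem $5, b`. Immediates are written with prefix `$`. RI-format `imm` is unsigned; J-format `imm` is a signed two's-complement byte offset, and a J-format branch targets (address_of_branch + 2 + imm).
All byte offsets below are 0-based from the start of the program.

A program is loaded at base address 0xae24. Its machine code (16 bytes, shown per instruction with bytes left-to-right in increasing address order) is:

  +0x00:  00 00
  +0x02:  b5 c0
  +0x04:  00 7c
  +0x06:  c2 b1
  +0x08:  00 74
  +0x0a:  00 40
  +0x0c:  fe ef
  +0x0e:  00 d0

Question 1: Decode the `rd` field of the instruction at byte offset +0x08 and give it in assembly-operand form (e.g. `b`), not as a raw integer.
off 0x08: read 00 74 as little → 0x7400
  top 4b → 0x7 → inc [R]
  rd: (w>>10)&0x3=0x1 → b

b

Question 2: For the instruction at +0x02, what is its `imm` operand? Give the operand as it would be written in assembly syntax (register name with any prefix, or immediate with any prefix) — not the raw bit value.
off 0x02: read b5 c0 as little → 0xc0b5
  op=0xc0b5>>12=0xc ⇒ andi (RI)
  rd: (w>>10)&0x3=0x0 → a
  imm: (w>>0)&0x3ff=0xb5 → $181

$181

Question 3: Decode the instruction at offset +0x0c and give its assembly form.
+0x0c: fe ef ⇒ word 0xeffe (little)
  opcode bits[15:12]=0xe: jnz/J
  [11:0] imm=4094 (s12→-2) = $-2

jnz $-2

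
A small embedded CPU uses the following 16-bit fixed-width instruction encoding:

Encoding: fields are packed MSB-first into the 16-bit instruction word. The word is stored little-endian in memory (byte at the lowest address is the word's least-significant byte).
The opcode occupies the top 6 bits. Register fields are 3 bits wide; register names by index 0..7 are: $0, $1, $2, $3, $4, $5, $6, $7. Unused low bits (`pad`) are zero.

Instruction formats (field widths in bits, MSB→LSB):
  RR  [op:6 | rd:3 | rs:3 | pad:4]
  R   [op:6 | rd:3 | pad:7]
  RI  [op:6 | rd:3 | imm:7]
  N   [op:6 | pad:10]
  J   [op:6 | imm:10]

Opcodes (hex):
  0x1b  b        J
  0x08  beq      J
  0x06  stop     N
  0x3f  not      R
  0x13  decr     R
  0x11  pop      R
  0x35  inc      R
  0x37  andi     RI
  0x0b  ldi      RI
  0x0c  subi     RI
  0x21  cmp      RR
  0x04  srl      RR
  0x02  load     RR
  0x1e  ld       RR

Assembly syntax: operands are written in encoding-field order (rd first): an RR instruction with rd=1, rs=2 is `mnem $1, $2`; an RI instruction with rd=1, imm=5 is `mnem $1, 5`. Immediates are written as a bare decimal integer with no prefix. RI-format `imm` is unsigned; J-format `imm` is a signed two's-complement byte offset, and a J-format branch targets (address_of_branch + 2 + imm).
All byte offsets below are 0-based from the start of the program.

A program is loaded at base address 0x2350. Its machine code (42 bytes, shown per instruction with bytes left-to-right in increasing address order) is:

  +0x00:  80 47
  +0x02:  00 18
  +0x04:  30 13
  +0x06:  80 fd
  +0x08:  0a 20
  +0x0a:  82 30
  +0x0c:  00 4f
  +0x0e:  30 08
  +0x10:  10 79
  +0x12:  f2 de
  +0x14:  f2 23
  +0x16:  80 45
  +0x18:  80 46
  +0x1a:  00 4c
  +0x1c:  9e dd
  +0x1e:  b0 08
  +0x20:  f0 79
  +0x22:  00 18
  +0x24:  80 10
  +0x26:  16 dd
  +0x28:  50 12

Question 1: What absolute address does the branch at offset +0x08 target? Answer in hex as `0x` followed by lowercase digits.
off 0x08: read 0a 20 as little → 0x200a
  op=0x200a>>10=0x8 ⇒ beq (J)
  [9:0] imm=10 = 10
  target = base 0x2350 + off 0x08 + 2 + imm 10 = 0x2364

0x2364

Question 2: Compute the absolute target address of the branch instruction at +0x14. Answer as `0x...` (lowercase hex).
off 0x14: read f2 23 as little → 0x23f2
  top 6b → 0x8 → beq [J]
  [9:0] imm=1010 (s10→-14) = -14
  target = base 0x2350 + off 0x14 + 2 + imm -14 = 0x2358

0x2358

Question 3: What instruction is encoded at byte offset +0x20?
off 0x20: read f0 79 as little → 0x79f0
  top 6b → 0x1e → ld [RR]
  rd@[9:7]=0x3 ⇒ $3
  rs@[6:4]=0x7 ⇒ $7

ld $3, $7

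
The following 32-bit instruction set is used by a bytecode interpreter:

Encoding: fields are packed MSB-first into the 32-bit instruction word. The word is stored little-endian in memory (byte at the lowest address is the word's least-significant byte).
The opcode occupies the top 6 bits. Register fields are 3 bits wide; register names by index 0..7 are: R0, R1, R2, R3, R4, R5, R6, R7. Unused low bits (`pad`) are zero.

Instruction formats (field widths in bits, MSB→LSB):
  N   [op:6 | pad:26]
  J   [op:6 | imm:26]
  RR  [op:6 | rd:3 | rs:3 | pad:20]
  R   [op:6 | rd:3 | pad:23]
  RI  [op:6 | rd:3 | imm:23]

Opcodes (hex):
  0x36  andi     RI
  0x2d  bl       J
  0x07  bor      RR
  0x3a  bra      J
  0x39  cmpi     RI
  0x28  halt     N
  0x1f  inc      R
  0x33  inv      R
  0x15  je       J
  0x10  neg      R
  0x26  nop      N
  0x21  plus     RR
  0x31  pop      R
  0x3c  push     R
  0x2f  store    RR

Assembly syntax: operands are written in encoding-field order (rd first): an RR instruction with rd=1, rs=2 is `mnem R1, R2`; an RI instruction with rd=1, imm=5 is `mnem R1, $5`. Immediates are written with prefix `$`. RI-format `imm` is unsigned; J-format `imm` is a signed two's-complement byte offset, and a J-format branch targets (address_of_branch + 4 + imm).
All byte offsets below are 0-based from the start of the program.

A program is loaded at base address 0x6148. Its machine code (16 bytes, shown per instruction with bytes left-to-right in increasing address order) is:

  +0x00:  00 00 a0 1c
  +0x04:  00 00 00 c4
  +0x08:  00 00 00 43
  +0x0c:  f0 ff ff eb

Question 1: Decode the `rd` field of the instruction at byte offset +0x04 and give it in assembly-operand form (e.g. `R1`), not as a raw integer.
R0

[04] 00 00 00 c4 → 0xc4000000
  opcode bits[31:26]=0x31: pop/R
  rd: (w>>23)&0x7=0x0 → R0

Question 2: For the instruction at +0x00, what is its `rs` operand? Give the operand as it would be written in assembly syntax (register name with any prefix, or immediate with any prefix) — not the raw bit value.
[00] 00 00 a0 1c → 0x1ca00000
  opcode bits[31:26]=0x7: bor/RR
  rd: (w>>23)&0x7=0x1 → R1
  rs: (w>>20)&0x7=0x2 → R2

R2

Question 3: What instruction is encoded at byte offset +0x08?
neg R6

[08] 00 00 00 43 → 0x43000000
  opcode bits[31:26]=0x10: neg/R
  [25:23] rd=6 = R6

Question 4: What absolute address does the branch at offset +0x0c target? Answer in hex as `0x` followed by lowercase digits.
@+0c  little-endian(f0 ff ff eb) = 0xebfffff0
  top 6b → 0x3a → bra [J]
  [25:0] imm=67108848 (s26→-16) = $-16
  target = base 0x6148 + off 0x0c + 4 + imm -16 = 0x6148

0x6148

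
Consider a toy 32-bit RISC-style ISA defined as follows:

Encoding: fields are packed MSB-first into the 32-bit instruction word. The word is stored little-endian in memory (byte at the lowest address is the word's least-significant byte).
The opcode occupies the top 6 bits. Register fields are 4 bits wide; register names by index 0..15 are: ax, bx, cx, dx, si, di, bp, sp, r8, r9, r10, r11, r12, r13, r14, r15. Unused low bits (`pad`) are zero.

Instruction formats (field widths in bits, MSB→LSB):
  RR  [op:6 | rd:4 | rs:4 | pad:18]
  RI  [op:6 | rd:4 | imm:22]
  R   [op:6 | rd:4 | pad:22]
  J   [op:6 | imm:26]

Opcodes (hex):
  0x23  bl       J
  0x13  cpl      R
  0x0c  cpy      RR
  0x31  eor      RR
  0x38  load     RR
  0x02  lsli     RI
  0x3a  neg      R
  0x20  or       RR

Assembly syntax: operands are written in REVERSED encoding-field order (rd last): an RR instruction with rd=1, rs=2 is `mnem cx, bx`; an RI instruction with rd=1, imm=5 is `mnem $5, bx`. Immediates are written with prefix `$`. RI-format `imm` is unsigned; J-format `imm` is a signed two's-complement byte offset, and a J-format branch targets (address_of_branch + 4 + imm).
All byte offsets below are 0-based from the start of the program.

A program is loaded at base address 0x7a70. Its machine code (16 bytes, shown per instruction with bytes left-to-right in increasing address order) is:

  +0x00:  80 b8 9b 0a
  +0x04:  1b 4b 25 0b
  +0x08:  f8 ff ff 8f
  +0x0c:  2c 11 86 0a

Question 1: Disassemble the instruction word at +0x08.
[08] f8 ff ff 8f → 0x8ffffff8
  top 6b → 0x23 → bl [J]
  imm@[25:0]=0x3fffff8 (s26→-8) ⇒ $-8

bl $-8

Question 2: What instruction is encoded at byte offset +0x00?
@+00  little-endian(80 b8 9b 0a) = 0x0a9bb880
  opcode bits[31:26]=0x2: lsli/RI
  rd: (w>>22)&0xf=0xa → r10
  imm: (w>>0)&0x3fffff=0x1bb880 → $1816704

lsli $1816704, r10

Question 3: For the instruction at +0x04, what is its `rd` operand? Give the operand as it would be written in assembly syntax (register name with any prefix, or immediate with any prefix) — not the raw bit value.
off 0x04: read 1b 4b 25 0b as little → 0x0b254b1b
  op=0x0b254b1b>>26=0x2 ⇒ lsli (RI)
  [25:22] rd=12 = r12
  [21:0] imm=2444059 = $2444059

r12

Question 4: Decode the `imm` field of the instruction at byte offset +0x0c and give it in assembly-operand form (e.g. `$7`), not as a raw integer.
$397612

+0x0c: 2c 11 86 0a ⇒ word 0x0a86112c (little)
  opcode bits[31:26]=0x2: lsli/RI
  [25:22] rd=10 = r10
  [21:0] imm=397612 = $397612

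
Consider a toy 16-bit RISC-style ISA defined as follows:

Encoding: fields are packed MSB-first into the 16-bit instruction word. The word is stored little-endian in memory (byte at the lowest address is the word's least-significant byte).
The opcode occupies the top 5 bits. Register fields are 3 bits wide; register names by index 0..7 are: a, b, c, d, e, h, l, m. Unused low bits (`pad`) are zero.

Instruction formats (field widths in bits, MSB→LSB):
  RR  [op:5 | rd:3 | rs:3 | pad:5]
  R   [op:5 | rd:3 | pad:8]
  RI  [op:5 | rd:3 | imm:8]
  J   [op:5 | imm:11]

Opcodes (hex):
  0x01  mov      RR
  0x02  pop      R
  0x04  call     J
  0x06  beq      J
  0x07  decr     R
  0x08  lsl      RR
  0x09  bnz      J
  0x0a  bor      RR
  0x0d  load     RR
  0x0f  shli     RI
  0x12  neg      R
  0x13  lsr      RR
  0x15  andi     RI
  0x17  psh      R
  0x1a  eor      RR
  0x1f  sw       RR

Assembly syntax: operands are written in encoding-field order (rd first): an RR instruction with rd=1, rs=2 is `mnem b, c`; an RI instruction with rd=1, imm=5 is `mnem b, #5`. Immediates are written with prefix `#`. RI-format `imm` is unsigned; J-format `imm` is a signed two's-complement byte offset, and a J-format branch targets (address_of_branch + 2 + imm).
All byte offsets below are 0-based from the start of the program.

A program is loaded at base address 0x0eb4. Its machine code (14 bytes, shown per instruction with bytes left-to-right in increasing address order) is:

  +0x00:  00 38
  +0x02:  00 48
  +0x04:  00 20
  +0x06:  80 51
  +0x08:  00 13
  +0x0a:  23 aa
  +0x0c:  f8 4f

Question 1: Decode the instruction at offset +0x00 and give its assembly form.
decr a

off 0x00: read 00 38 as little → 0x3800
  top 5b → 0x7 → decr [R]
  rd@[10:8]=0x0 ⇒ a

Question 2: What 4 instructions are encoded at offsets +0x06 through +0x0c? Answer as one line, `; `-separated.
bor b, e; pop d; andi c, #35; bnz #-8

[06] 80 51 → 0x5180
  top 5b → 0xa → bor [RR]
  [10:8] rd=1 = b
  [7:5] rs=4 = e
[08] 00 13 → 0x1300
  top 5b → 0x2 → pop [R]
  [10:8] rd=3 = d
[0a] 23 aa → 0xaa23
  top 5b → 0x15 → andi [RI]
  [10:8] rd=2 = c
  [7:0] imm=35 = #35
[0c] f8 4f → 0x4ff8
  top 5b → 0x9 → bnz [J]
  [10:0] imm=2040 (s11→-8) = #-8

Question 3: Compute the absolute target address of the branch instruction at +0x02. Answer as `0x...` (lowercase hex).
off 0x02: read 00 48 as little → 0x4800
  top 5b → 0x9 → bnz [J]
  [10:0] imm=0 = #0
  target = base 0x0eb4 + off 0x02 + 2 + imm 0 = 0x0eb8

0x0eb8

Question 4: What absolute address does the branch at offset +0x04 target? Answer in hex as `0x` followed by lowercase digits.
@+04  little-endian(00 20) = 0x2000
  top 5b → 0x4 → call [J]
  imm@[10:0]=0x0 ⇒ #0
  target = base 0x0eb4 + off 0x04 + 2 + imm 0 = 0x0eba

0x0eba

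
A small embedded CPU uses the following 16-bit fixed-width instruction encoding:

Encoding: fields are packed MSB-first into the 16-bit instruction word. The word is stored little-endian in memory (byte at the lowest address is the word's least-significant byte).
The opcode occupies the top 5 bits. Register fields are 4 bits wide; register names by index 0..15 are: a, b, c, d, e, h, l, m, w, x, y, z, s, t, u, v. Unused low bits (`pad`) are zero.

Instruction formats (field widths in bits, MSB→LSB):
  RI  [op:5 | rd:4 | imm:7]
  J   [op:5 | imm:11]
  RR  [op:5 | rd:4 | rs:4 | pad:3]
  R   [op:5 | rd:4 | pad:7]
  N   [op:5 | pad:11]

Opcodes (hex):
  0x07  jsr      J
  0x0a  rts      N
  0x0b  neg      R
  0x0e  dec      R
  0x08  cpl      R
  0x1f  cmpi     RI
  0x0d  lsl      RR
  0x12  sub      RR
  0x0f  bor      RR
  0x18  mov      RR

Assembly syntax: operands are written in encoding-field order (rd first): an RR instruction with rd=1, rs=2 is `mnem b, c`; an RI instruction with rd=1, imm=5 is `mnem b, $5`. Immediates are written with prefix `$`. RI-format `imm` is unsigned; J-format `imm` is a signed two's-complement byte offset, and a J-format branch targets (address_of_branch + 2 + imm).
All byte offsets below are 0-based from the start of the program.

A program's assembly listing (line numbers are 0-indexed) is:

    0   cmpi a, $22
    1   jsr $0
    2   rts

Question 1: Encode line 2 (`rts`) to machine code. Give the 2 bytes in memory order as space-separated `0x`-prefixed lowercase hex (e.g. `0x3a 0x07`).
0x00 0x50

2. rts fields op=0xa:5|pad=0:11 → word 5000h → 00 50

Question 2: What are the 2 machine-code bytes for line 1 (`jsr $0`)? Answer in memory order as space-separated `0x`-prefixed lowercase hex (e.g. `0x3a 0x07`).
L1: jsr op=0x7:5|imm=0:11 ⇒ 0x3800 ⇒ little 00 38

0x00 0x38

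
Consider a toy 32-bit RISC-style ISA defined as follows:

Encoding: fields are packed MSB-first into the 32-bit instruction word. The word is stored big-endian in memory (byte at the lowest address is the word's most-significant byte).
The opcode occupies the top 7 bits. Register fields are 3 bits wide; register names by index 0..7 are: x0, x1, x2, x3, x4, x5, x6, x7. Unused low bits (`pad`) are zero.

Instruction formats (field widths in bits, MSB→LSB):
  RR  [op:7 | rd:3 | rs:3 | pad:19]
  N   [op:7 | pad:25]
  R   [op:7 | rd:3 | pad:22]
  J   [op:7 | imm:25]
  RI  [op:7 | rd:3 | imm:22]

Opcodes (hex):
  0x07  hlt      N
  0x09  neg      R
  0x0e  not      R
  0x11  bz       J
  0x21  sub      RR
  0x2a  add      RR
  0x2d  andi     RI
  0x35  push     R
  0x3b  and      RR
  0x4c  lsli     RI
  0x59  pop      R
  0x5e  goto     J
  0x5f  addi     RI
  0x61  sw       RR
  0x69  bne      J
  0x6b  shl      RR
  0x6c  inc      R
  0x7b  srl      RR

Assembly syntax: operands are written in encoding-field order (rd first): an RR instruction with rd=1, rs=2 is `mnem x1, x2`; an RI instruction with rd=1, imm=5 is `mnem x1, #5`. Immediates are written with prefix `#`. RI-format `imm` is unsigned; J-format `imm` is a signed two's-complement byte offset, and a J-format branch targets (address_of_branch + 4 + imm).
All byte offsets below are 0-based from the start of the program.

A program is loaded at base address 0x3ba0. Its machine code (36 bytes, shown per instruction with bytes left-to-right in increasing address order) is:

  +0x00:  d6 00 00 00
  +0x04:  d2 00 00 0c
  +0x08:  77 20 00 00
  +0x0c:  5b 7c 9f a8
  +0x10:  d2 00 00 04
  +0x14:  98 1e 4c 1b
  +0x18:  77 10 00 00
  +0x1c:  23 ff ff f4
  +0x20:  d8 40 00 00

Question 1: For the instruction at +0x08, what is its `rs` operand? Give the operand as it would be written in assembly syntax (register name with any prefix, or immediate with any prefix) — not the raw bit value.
@+08  big-endian(77 20 00 00) = 0x77200000
  top 7b → 0x3b → and [RR]
  rd@[24:22]=0x4 ⇒ x4
  rs@[21:19]=0x4 ⇒ x4

x4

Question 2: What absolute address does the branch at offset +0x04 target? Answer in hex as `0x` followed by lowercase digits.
0x3bb4

off 0x04: read d2 00 00 0c as big → 0xd200000c
  opcode bits[31:25]=0x69: bne/J
  [24:0] imm=12 = #12
  target = base 0x3ba0 + off 0x04 + 4 + imm 12 = 0x3bb4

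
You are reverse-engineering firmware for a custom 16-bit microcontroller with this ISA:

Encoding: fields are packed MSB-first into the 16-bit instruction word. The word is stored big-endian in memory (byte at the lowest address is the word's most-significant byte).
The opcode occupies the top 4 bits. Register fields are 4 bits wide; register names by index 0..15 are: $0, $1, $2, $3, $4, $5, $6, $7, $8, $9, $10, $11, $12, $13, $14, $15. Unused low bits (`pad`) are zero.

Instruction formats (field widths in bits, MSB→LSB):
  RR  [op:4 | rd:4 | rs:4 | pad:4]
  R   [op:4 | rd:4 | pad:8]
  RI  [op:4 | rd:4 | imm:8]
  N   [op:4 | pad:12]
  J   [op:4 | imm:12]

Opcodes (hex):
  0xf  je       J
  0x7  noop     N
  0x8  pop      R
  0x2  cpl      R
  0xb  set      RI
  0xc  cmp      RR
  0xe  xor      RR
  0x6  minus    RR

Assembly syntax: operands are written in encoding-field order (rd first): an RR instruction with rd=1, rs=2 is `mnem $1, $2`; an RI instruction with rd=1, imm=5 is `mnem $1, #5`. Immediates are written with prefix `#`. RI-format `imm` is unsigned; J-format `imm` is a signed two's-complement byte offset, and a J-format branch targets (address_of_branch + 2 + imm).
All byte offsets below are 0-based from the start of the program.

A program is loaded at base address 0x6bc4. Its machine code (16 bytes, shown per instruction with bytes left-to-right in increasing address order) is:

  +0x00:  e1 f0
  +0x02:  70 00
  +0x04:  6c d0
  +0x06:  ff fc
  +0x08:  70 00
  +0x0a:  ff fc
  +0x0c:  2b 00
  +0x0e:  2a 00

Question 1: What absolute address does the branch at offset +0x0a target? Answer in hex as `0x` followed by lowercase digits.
[0a] ff fc → 0xfffc
  opcode bits[15:12]=0xf: je/J
  imm: (w>>0)&0xfff=0xffc (s12→-4) → #-4
  target = base 0x6bc4 + off 0x0a + 2 + imm -4 = 0x6bcc

0x6bcc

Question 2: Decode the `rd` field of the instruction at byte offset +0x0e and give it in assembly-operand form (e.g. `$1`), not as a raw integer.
@+0e  big-endian(2a 00) = 0x2a00
  opcode bits[15:12]=0x2: cpl/R
  [11:8] rd=10 = $10

$10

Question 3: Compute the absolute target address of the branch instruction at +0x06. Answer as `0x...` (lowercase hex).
@+06  big-endian(ff fc) = 0xfffc
  opcode bits[15:12]=0xf: je/J
  imm: (w>>0)&0xfff=0xffc (s12→-4) → #-4
  target = base 0x6bc4 + off 0x06 + 2 + imm -4 = 0x6bc8

0x6bc8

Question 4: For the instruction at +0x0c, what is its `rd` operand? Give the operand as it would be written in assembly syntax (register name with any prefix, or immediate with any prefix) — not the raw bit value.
$11

[0c] 2b 00 → 0x2b00
  op=0x2b00>>12=0x2 ⇒ cpl (R)
  rd@[11:8]=0xb ⇒ $11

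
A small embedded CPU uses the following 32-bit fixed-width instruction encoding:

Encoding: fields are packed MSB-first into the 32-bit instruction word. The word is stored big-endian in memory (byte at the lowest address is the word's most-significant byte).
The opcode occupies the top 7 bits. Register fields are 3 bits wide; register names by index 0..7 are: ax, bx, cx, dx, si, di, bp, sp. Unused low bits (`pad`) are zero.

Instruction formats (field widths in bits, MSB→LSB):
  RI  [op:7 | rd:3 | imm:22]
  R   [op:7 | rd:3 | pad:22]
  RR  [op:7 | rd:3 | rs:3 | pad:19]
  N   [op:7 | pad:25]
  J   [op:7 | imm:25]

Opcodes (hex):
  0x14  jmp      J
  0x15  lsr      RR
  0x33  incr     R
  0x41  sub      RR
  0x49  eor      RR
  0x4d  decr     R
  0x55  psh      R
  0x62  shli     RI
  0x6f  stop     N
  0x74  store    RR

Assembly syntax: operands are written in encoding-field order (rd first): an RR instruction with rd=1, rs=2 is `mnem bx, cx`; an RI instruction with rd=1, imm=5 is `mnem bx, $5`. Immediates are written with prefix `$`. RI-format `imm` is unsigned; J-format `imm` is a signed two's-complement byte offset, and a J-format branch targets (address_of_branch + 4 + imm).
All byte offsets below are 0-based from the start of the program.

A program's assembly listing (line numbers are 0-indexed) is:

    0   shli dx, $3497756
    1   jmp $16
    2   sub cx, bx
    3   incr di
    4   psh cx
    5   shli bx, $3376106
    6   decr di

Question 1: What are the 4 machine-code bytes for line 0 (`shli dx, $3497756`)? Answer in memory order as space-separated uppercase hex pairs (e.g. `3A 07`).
0. shli fields op=0x62:7|rd=3:3|imm=3497756:22 → word c4f55f1ch → c4 f5 5f 1c

C4 F5 5F 1C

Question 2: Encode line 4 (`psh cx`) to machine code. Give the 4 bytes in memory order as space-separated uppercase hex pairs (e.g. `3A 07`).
AA 80 00 00

4. psh fields op=0x55:7|rd=2:3|pad=0:22 → word aa800000h → aa 80 00 00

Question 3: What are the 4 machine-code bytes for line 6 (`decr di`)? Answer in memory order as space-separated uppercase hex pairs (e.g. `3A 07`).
9B 40 00 00

6. decr fields op=0x4d:7|rd=5:3|pad=0:22 → word 9b400000h → 9b 40 00 00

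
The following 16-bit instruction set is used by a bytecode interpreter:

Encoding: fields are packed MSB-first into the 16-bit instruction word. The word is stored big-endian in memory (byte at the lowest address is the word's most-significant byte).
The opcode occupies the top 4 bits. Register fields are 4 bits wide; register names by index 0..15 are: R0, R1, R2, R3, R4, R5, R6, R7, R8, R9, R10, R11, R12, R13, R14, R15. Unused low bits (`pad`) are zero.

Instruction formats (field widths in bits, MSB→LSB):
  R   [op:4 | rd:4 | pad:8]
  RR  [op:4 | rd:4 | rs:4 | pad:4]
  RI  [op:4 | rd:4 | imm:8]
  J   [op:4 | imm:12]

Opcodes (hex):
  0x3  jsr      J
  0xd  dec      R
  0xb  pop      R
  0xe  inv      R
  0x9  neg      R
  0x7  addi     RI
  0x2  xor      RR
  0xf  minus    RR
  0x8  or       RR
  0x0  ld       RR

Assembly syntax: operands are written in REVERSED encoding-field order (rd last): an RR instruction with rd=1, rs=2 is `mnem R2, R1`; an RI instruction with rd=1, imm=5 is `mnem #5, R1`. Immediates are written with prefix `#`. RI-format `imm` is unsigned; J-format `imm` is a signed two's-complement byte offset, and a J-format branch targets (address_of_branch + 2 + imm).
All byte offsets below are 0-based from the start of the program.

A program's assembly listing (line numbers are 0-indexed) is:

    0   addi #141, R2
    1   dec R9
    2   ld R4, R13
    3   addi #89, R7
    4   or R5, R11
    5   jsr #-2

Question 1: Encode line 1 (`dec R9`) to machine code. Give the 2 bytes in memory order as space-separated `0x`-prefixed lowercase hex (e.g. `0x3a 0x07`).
1. dec fields op=0xd:4|rd=9:4|pad=0:8 → word d900h → d9 00

0xd9 0x00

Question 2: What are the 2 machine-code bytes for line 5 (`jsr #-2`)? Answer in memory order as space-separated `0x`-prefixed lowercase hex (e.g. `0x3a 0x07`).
line 5 (jsr): pack op=0x3:4|imm=-2:12 = 0x3ffe; big→ 3f fe

0x3f 0xfe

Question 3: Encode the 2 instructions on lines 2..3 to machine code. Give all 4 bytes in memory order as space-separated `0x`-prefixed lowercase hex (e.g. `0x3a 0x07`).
2. ld fields op=0x0:4|rd=13:4|rs=4:4|pad=0:4 → word 0d40h → 0d 40
3. addi fields op=0x7:4|rd=7:4|imm=89:8 → word 7759h → 77 59

0x0d 0x40 0x77 0x59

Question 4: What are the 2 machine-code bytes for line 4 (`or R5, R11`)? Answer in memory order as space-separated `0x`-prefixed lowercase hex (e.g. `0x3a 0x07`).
0x8b 0x50

4. or fields op=0x8:4|rd=11:4|rs=5:4|pad=0:4 → word 8b50h → 8b 50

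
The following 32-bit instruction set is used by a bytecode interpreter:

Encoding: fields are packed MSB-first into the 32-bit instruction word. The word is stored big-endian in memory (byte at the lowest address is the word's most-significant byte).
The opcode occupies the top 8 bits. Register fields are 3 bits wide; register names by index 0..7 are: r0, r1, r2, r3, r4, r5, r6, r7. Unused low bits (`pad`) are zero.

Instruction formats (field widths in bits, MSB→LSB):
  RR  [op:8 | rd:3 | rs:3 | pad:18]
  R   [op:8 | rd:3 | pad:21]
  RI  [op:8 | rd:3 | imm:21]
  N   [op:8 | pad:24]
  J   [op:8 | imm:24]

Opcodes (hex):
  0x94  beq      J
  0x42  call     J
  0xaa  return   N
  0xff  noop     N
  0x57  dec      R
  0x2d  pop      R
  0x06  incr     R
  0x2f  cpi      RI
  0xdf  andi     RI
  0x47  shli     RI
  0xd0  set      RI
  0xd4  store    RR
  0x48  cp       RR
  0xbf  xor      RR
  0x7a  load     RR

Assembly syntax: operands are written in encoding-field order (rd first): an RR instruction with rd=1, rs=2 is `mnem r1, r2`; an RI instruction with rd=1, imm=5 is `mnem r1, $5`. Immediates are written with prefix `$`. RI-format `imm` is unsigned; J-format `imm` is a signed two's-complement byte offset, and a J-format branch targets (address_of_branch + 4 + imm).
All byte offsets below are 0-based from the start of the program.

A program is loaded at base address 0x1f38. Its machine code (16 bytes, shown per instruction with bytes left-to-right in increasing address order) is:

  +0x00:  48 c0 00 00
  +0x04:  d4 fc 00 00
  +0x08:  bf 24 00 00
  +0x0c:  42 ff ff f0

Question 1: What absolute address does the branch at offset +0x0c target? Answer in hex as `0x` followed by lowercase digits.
@+0c  big-endian(42 ff ff f0) = 0x42fffff0
  opcode bits[31:24]=0x42: call/J
  [23:0] imm=16777200 (s24→-16) = $-16
  target = base 0x1f38 + off 0x0c + 4 + imm -16 = 0x1f38

0x1f38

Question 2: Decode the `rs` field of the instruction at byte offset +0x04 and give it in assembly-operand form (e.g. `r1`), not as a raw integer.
r7

off 0x04: read d4 fc 00 00 as big → 0xd4fc0000
  top 8b → 0xd4 → store [RR]
  rd@[23:21]=0x7 ⇒ r7
  rs@[20:18]=0x7 ⇒ r7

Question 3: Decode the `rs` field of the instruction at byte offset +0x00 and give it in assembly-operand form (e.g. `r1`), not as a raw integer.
off 0x00: read 48 c0 00 00 as big → 0x48c00000
  opcode bits[31:24]=0x48: cp/RR
  [23:21] rd=6 = r6
  [20:18] rs=0 = r0

r0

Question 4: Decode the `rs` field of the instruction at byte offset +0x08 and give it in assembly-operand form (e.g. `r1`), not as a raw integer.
r1

[08] bf 24 00 00 → 0xbf240000
  top 8b → 0xbf → xor [RR]
  rd: (w>>21)&0x7=0x1 → r1
  rs: (w>>18)&0x7=0x1 → r1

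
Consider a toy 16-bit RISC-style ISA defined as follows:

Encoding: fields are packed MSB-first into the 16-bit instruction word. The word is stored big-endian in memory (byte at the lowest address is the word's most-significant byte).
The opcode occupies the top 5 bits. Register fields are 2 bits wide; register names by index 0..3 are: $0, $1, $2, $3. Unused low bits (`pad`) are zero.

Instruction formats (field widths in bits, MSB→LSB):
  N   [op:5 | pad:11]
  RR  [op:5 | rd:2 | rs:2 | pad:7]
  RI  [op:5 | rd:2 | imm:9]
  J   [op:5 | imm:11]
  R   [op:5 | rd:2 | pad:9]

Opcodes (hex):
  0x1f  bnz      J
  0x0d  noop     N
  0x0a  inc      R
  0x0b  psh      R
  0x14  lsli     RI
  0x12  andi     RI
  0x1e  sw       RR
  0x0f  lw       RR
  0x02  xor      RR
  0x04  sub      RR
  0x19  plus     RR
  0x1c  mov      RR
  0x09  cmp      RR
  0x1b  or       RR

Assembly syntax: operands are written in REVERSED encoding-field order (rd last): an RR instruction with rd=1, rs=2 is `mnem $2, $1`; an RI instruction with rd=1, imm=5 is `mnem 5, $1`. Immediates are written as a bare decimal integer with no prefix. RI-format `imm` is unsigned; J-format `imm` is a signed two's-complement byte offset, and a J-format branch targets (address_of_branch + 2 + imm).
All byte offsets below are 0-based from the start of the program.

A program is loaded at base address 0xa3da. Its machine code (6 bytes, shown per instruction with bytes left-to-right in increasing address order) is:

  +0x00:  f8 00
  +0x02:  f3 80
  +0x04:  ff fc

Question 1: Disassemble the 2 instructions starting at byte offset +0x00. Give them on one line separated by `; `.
+0x00: f8 00 ⇒ word 0xf800 (big)
  top 5b → 0x1f → bnz [J]
  imm@[10:0]=0x0 ⇒ 0
+0x02: f3 80 ⇒ word 0xf380 (big)
  top 5b → 0x1e → sw [RR]
  rd@[10:9]=0x1 ⇒ $1
  rs@[8:7]=0x3 ⇒ $3

bnz 0; sw $3, $1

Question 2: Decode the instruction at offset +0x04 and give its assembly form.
bnz -4

[04] ff fc → 0xfffc
  top 5b → 0x1f → bnz [J]
  imm@[10:0]=0x7fc (s11→-4) ⇒ -4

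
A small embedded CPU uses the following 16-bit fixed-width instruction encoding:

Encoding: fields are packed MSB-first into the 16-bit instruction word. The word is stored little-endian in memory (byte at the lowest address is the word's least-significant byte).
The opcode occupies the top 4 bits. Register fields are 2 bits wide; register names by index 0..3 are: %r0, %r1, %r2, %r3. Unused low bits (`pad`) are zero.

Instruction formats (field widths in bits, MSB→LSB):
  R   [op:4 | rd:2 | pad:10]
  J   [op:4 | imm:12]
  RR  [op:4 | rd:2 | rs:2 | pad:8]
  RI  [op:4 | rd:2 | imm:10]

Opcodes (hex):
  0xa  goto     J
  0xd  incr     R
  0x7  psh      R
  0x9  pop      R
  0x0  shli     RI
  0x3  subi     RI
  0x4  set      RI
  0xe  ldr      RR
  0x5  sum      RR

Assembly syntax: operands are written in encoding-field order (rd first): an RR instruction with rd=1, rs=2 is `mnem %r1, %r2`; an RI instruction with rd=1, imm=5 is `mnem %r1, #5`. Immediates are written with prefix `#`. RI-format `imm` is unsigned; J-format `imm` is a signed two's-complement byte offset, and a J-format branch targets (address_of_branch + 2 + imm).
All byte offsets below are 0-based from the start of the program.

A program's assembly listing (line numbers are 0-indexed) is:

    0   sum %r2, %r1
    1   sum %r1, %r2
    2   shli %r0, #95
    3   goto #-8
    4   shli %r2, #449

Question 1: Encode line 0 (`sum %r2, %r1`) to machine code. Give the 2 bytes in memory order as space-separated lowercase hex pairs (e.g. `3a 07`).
00 59

L0: sum op=0x5:4|rd=2:2|rs=1:2|pad=0:8 ⇒ 0x5900 ⇒ little 00 59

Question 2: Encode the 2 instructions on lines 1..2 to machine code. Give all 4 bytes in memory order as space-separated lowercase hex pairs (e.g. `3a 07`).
line 1 (sum): pack op=0x5:4|rd=1:2|rs=2:2|pad=0:8 = 0x5600; little→ 00 56
line 2 (shli): pack op=0x0:4|rd=0:2|imm=95:10 = 0x005f; little→ 5f 00

00 56 5f 00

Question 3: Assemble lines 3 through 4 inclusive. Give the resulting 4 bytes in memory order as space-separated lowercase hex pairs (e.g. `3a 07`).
L3: goto op=0xa:4|imm=-8:12 ⇒ 0xaff8 ⇒ little f8 af
L4: shli op=0x0:4|rd=2:2|imm=449:10 ⇒ 0x09c1 ⇒ little c1 09

f8 af c1 09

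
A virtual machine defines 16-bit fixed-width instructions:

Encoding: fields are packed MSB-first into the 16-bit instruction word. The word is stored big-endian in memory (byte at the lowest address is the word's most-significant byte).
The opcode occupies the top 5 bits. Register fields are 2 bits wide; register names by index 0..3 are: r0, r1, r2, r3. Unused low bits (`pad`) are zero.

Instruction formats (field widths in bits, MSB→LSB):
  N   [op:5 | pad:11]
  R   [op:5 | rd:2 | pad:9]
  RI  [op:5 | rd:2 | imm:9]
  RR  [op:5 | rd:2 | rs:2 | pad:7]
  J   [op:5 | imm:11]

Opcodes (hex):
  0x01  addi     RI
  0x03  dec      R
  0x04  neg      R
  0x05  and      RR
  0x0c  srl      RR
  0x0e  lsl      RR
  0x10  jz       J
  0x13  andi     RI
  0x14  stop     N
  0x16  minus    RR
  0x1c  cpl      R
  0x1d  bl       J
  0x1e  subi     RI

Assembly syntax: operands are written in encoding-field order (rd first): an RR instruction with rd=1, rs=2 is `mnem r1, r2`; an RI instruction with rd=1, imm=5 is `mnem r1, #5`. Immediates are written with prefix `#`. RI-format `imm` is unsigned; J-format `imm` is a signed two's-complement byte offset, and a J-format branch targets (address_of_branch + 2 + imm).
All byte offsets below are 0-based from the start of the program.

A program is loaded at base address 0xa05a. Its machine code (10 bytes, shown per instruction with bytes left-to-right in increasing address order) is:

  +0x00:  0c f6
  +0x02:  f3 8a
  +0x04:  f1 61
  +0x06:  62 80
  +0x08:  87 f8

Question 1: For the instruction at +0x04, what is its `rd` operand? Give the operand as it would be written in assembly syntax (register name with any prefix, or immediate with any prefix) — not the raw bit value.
[04] f1 61 → 0xf161
  top 5b → 0x1e → subi [RI]
  rd: (w>>9)&0x3=0x0 → r0
  imm: (w>>0)&0x1ff=0x161 → #353

r0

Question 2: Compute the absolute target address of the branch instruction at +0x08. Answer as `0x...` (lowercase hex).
[08] 87 f8 → 0x87f8
  opcode bits[15:11]=0x10: jz/J
  imm@[10:0]=0x7f8 (s11→-8) ⇒ #-8
  target = base 0xa05a + off 0x08 + 2 + imm -8 = 0xa05c

0xa05c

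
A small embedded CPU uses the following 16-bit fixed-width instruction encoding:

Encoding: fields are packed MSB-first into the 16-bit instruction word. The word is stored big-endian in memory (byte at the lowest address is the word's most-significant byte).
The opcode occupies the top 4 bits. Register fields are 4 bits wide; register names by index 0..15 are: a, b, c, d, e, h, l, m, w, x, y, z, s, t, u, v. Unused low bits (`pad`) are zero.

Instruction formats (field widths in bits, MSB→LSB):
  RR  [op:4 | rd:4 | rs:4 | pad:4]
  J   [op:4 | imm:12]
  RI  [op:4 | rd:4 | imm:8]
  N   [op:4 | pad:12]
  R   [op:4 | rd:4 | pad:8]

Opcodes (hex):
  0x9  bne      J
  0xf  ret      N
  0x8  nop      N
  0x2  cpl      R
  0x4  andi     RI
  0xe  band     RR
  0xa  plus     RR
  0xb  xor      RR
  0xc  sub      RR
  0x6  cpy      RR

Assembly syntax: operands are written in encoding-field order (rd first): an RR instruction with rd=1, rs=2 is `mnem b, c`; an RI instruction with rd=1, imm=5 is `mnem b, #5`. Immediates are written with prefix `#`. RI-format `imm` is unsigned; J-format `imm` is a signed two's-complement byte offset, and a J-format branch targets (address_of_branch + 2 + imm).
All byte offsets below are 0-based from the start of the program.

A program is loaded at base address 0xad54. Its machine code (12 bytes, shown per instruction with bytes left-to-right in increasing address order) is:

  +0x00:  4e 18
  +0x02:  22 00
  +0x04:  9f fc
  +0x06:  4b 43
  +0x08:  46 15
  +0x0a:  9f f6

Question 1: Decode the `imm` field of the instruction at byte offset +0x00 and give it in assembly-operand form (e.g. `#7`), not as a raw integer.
#24

off 0x00: read 4e 18 as big → 0x4e18
  top 4b → 0x4 → andi [RI]
  rd: (w>>8)&0xf=0xe → u
  imm: (w>>0)&0xff=0x18 → #24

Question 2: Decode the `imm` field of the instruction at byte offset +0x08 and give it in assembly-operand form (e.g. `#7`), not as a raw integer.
@+08  big-endian(46 15) = 0x4615
  op=0x4615>>12=0x4 ⇒ andi (RI)
  rd@[11:8]=0x6 ⇒ l
  imm@[7:0]=0x15 ⇒ #21

#21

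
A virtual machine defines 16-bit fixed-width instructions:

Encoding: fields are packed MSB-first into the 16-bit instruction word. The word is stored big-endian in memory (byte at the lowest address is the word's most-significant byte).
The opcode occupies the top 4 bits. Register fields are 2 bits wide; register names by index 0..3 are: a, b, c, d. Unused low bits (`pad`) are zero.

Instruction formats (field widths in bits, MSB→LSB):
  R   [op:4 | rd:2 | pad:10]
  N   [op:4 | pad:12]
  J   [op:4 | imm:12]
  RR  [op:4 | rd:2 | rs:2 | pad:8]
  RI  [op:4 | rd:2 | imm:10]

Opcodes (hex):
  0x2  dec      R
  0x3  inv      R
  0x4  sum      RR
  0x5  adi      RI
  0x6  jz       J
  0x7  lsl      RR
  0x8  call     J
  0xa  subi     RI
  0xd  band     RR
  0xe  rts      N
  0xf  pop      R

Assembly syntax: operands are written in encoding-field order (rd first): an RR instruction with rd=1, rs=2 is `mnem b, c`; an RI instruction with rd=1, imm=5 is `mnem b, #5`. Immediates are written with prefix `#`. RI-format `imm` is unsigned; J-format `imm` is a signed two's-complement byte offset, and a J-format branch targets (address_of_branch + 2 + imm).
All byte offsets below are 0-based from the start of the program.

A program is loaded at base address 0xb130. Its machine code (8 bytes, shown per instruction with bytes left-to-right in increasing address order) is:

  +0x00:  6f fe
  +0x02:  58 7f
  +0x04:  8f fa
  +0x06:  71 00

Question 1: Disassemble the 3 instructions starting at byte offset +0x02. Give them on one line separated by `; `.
+0x02: 58 7f ⇒ word 0x587f (big)
  opcode bits[15:12]=0x5: adi/RI
  rd: (w>>10)&0x3=0x2 → c
  imm: (w>>0)&0x3ff=0x7f → #127
+0x04: 8f fa ⇒ word 0x8ffa (big)
  opcode bits[15:12]=0x8: call/J
  imm: (w>>0)&0xfff=0xffa (s12→-6) → #-6
+0x06: 71 00 ⇒ word 0x7100 (big)
  opcode bits[15:12]=0x7: lsl/RR
  rd: (w>>10)&0x3=0x0 → a
  rs: (w>>8)&0x3=0x1 → b

adi c, #127; call #-6; lsl a, b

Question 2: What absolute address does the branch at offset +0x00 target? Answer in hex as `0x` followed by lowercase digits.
+0x00: 6f fe ⇒ word 0x6ffe (big)
  opcode bits[15:12]=0x6: jz/J
  [11:0] imm=4094 (s12→-2) = #-2
  target = base 0xb130 + off 0x00 + 2 + imm -2 = 0xb130

0xb130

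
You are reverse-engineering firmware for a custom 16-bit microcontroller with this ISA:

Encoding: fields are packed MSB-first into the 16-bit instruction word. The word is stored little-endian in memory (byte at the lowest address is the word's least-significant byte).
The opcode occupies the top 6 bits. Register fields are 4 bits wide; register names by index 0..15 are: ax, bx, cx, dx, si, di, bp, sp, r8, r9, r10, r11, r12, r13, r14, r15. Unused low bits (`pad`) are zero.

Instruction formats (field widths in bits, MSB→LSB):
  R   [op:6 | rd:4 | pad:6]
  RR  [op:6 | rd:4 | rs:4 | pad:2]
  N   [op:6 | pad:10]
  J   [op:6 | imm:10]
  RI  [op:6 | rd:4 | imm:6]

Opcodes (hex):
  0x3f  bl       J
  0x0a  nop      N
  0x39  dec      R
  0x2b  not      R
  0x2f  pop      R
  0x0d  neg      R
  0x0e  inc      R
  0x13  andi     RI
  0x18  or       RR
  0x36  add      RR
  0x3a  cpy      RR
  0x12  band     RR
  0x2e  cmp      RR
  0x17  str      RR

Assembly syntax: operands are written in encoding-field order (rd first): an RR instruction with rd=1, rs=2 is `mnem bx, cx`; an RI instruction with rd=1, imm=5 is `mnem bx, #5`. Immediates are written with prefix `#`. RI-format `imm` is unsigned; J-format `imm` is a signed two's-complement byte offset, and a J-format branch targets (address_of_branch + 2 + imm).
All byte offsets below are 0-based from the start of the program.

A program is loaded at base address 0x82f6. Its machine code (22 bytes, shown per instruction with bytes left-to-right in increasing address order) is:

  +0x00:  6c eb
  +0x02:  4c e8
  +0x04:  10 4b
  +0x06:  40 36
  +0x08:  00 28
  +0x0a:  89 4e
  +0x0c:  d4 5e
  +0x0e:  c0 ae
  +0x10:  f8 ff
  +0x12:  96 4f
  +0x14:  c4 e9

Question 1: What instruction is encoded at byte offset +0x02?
off 0x02: read 4c e8 as little → 0xe84c
  op=0xe84c>>10=0x3a ⇒ cpy (RR)
  [9:6] rd=1 = bx
  [5:2] rs=3 = dx

cpy bx, dx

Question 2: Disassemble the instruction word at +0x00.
cpy r13, r11

[00] 6c eb → 0xeb6c
  opcode bits[15:10]=0x3a: cpy/RR
  rd@[9:6]=0xd ⇒ r13
  rs@[5:2]=0xb ⇒ r11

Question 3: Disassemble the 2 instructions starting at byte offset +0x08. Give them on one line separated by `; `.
nop; andi r10, #9

@+08  little-endian(00 28) = 0x2800
  op=0x2800>>10=0xa ⇒ nop (N)
@+0a  little-endian(89 4e) = 0x4e89
  op=0x4e89>>10=0x13 ⇒ andi (RI)
  rd@[9:6]=0xa ⇒ r10
  imm@[5:0]=0x9 ⇒ #9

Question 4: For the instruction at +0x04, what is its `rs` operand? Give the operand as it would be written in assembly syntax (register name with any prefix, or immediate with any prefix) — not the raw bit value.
off 0x04: read 10 4b as little → 0x4b10
  top 6b → 0x12 → band [RR]
  rd@[9:6]=0xc ⇒ r12
  rs@[5:2]=0x4 ⇒ si

si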